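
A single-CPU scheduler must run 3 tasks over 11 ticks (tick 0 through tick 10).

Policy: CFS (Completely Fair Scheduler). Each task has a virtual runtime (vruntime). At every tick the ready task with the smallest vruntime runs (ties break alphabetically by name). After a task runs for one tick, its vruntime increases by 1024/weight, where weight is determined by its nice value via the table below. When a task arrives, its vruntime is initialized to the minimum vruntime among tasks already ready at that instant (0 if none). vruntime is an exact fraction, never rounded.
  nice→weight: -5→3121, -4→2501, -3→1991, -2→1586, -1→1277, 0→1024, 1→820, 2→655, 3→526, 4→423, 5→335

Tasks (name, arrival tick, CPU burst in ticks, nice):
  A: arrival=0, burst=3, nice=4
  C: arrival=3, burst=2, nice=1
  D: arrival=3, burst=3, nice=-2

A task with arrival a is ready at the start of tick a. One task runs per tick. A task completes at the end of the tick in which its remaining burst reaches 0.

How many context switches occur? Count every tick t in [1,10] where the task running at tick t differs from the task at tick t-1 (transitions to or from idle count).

context switches = 5

t=0: vr[A=0] → run A
t=1: vr[A=1024/423] → run A
t=2: vr[A=2048/423] → run A
t=3: vr[C=0 D=0] → run C
t=4: vr[C=256/205 D=0] → run D
t=5: vr[C=256/205 D=512/793] → run D
t=6: vr[C=256/205 D=1024/793] → run C
t=7: vr[D=1024/793] → run D
t=8: (idle)
t=9: (idle)
t=10: (idle)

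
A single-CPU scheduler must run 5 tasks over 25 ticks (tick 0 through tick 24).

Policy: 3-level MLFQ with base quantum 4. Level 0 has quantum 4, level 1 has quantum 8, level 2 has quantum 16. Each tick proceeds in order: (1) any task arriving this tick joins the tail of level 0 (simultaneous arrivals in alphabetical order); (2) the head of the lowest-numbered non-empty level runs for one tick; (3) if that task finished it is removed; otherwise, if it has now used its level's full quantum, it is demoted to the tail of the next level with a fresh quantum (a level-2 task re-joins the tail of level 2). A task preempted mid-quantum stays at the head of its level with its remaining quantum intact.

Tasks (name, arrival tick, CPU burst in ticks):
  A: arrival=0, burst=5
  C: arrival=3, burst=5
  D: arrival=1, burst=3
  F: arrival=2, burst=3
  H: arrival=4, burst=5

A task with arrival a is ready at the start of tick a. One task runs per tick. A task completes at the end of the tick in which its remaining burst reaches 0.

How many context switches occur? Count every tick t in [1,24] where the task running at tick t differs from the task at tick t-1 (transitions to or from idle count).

context switches = 8

t=0: L0/L1/L2 = A/-/- → run A
t=1: L0/L1/L2 = AD/-/- → run A
t=2: L0/L1/L2 = ADF/-/- → run A
t=3: L0/L1/L2 = ADFC/-/- → run A
t=4: L0/L1/L2 = DFCH/A/- → run D
t=5: L0/L1/L2 = DFCH/A/- → run D
t=6: L0/L1/L2 = DFCH/A/- → run D
t=7: L0/L1/L2 = FCH/A/- → run F
t=8: L0/L1/L2 = FCH/A/- → run F
t=9: L0/L1/L2 = FCH/A/- → run F
t=10: L0/L1/L2 = CH/A/- → run C
t=11: L0/L1/L2 = CH/A/- → run C
t=12: L0/L1/L2 = CH/A/- → run C
t=13: L0/L1/L2 = CH/A/- → run C
t=14: L0/L1/L2 = H/AC/- → run H
t=15: L0/L1/L2 = H/AC/- → run H
t=16: L0/L1/L2 = H/AC/- → run H
t=17: L0/L1/L2 = H/AC/- → run H
t=18: L0/L1/L2 = -/ACH/- → run A
t=19: L0/L1/L2 = -/CH/- → run C
t=20: L0/L1/L2 = -/H/- → run H
t=21: (idle)
t=22: (idle)
t=23: (idle)
t=24: (idle)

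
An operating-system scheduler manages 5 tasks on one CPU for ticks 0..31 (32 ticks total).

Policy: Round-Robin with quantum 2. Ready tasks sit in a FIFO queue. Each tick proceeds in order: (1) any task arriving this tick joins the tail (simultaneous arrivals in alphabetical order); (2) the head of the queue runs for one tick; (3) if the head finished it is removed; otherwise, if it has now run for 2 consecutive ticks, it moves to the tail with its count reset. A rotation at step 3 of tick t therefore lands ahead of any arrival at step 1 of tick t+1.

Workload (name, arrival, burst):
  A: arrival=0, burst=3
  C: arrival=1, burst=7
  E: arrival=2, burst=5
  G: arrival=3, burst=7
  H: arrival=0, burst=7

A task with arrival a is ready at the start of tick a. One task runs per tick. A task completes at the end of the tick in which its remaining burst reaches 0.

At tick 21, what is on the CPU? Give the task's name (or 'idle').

running at tick 21 = C

t=0: queue=[A,H] q_used=0 → run A
t=1: queue=[A,H,C] q_used=1 → run A
t=2: queue=[H,C,A,E] q_used=0 → run H
t=3: queue=[H,C,A,E,G] q_used=1 → run H
t=4: queue=[C,A,E,G,H] q_used=0 → run C
t=5: queue=[C,A,E,G,H] q_used=1 → run C
t=6: queue=[A,E,G,H,C] q_used=0 → run A
t=7: queue=[E,G,H,C] q_used=0 → run E
t=8: queue=[E,G,H,C] q_used=1 → run E
t=9: queue=[G,H,C,E] q_used=0 → run G
t=10: queue=[G,H,C,E] q_used=1 → run G
t=11: queue=[H,C,E,G] q_used=0 → run H
t=12: queue=[H,C,E,G] q_used=1 → run H
t=13: queue=[C,E,G,H] q_used=0 → run C
t=14: queue=[C,E,G,H] q_used=1 → run C
t=15: queue=[E,G,H,C] q_used=0 → run E
t=16: queue=[E,G,H,C] q_used=1 → run E
t=17: queue=[G,H,C,E] q_used=0 → run G
t=18: queue=[G,H,C,E] q_used=1 → run G
t=19: queue=[H,C,E,G] q_used=0 → run H
t=20: queue=[H,C,E,G] q_used=1 → run H
t=21: queue=[C,E,G,H] q_used=0 → run C
t=22: queue=[C,E,G,H] q_used=1 → run C
t=23: queue=[E,G,H,C] q_used=0 → run E
t=24: queue=[G,H,C] q_used=0 → run G
t=25: queue=[G,H,C] q_used=1 → run G
t=26: queue=[H,C,G] q_used=0 → run H
t=27: queue=[C,G] q_used=0 → run C
t=28: queue=[G] q_used=0 → run G
t=29: (idle)
t=30: (idle)
t=31: (idle)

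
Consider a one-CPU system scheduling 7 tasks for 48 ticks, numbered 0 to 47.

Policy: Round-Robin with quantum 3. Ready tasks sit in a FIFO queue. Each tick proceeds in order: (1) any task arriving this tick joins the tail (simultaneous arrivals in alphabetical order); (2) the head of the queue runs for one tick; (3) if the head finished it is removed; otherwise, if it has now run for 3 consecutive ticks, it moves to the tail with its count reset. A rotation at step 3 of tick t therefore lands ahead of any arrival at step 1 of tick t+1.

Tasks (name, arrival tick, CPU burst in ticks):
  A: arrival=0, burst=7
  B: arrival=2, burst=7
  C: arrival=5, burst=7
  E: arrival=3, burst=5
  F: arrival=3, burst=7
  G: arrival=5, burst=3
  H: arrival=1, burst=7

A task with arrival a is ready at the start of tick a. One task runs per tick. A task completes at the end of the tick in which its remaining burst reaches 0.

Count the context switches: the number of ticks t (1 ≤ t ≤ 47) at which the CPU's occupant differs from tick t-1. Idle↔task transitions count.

t=0: queue=[A] q_used=0 → run A
t=1: queue=[A,H] q_used=1 → run A
t=2: queue=[A,H,B] q_used=2 → run A
t=3: queue=[H,B,A,E,F] q_used=0 → run H
t=4: queue=[H,B,A,E,F] q_used=1 → run H
t=5: queue=[H,B,A,E,F,C,G] q_used=2 → run H
t=6: queue=[B,A,E,F,C,G,H] q_used=0 → run B
t=7: queue=[B,A,E,F,C,G,H] q_used=1 → run B
t=8: queue=[B,A,E,F,C,G,H] q_used=2 → run B
t=9: queue=[A,E,F,C,G,H,B] q_used=0 → run A
t=10: queue=[A,E,F,C,G,H,B] q_used=1 → run A
t=11: queue=[A,E,F,C,G,H,B] q_used=2 → run A
t=12: queue=[E,F,C,G,H,B,A] q_used=0 → run E
t=13: queue=[E,F,C,G,H,B,A] q_used=1 → run E
t=14: queue=[E,F,C,G,H,B,A] q_used=2 → run E
t=15: queue=[F,C,G,H,B,A,E] q_used=0 → run F
t=16: queue=[F,C,G,H,B,A,E] q_used=1 → run F
t=17: queue=[F,C,G,H,B,A,E] q_used=2 → run F
t=18: queue=[C,G,H,B,A,E,F] q_used=0 → run C
t=19: queue=[C,G,H,B,A,E,F] q_used=1 → run C
t=20: queue=[C,G,H,B,A,E,F] q_used=2 → run C
t=21: queue=[G,H,B,A,E,F,C] q_used=0 → run G
t=22: queue=[G,H,B,A,E,F,C] q_used=1 → run G
t=23: queue=[G,H,B,A,E,F,C] q_used=2 → run G
t=24: queue=[H,B,A,E,F,C] q_used=0 → run H
t=25: queue=[H,B,A,E,F,C] q_used=1 → run H
t=26: queue=[H,B,A,E,F,C] q_used=2 → run H
t=27: queue=[B,A,E,F,C,H] q_used=0 → run B
t=28: queue=[B,A,E,F,C,H] q_used=1 → run B
t=29: queue=[B,A,E,F,C,H] q_used=2 → run B
t=30: queue=[A,E,F,C,H,B] q_used=0 → run A
t=31: queue=[E,F,C,H,B] q_used=0 → run E
t=32: queue=[E,F,C,H,B] q_used=1 → run E
t=33: queue=[F,C,H,B] q_used=0 → run F
t=34: queue=[F,C,H,B] q_used=1 → run F
t=35: queue=[F,C,H,B] q_used=2 → run F
t=36: queue=[C,H,B,F] q_used=0 → run C
t=37: queue=[C,H,B,F] q_used=1 → run C
t=38: queue=[C,H,B,F] q_used=2 → run C
t=39: queue=[H,B,F,C] q_used=0 → run H
t=40: queue=[B,F,C] q_used=0 → run B
t=41: queue=[F,C] q_used=0 → run F
t=42: queue=[C] q_used=0 → run C
t=43: (idle)
t=44: (idle)
t=45: (idle)
t=46: (idle)
t=47: (idle)

context switches = 18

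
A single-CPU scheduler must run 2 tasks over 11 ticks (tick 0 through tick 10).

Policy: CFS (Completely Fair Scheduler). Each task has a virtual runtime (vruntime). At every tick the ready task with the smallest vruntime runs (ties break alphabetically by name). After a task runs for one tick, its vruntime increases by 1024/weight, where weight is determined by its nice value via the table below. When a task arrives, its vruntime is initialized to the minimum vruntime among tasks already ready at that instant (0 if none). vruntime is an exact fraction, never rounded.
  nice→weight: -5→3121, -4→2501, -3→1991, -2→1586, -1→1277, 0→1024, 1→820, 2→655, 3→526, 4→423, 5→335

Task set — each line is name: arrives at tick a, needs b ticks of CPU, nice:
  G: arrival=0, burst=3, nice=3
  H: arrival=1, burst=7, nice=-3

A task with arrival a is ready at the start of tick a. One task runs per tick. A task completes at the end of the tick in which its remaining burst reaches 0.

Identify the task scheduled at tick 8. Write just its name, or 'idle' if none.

t=0: vr[G=0] → run G
t=1: vr[G=512/263 H=512/263] → run G
t=2: vr[G=1024/263 H=512/263] → run H
t=3: vr[G=1024/263 H=1288704/523633] → run H
t=4: vr[G=1024/263 H=1558016/523633] → run H
t=5: vr[G=1024/263 H=1827328/523633] → run H
t=6: vr[G=1024/263 H=2096640/523633] → run G
t=7: vr[H=2096640/523633] → run H
t=8: vr[H=2365952/523633] → run H
t=9: vr[H=2635264/523633] → run H
t=10: (idle)

running at tick 8 = H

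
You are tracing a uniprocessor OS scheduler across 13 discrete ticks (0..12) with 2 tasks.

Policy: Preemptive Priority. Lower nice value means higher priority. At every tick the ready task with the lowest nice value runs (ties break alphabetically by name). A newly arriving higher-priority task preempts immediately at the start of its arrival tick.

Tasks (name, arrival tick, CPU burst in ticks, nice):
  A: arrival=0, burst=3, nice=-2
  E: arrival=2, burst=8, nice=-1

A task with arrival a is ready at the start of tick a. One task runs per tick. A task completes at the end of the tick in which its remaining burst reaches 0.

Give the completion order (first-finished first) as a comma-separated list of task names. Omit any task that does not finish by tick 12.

completion order = A, E

t=0: ready={A} → run A
t=1: ready={A} → run A
t=2: ready={A,E} → run A
t=3: ready={E} → run E
t=4: ready={E} → run E
t=5: ready={E} → run E
t=6: ready={E} → run E
t=7: ready={E} → run E
t=8: ready={E} → run E
t=9: ready={E} → run E
t=10: ready={E} → run E
t=11: (idle)
t=12: (idle)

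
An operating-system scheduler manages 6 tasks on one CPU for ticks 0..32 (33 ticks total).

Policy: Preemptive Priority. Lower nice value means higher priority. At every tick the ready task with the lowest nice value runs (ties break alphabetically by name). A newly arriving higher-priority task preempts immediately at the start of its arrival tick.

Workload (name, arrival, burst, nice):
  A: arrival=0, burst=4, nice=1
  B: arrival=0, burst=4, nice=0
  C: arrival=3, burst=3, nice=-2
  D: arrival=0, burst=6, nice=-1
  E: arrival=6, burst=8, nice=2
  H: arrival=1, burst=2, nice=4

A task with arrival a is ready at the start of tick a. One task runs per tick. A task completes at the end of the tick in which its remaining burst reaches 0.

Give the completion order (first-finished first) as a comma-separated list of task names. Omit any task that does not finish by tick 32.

t=0: ready={A,B,D} → run D
t=1: ready={A,B,D,H} → run D
t=2: ready={A,B,D,H} → run D
t=3: ready={A,B,C,D,H} → run C
t=4: ready={A,B,C,D,H} → run C
t=5: ready={A,B,C,D,H} → run C
t=6: ready={A,B,D,E,H} → run D
t=7: ready={A,B,D,E,H} → run D
t=8: ready={A,B,D,E,H} → run D
t=9: ready={A,B,E,H} → run B
t=10: ready={A,B,E,H} → run B
t=11: ready={A,B,E,H} → run B
t=12: ready={A,B,E,H} → run B
t=13: ready={A,E,H} → run A
t=14: ready={A,E,H} → run A
t=15: ready={A,E,H} → run A
t=16: ready={A,E,H} → run A
t=17: ready={E,H} → run E
t=18: ready={E,H} → run E
t=19: ready={E,H} → run E
t=20: ready={E,H} → run E
t=21: ready={E,H} → run E
t=22: ready={E,H} → run E
t=23: ready={E,H} → run E
t=24: ready={E,H} → run E
t=25: ready={H} → run H
t=26: ready={H} → run H
t=27: (idle)
t=28: (idle)
t=29: (idle)
t=30: (idle)
t=31: (idle)
t=32: (idle)

completion order = C, D, B, A, E, H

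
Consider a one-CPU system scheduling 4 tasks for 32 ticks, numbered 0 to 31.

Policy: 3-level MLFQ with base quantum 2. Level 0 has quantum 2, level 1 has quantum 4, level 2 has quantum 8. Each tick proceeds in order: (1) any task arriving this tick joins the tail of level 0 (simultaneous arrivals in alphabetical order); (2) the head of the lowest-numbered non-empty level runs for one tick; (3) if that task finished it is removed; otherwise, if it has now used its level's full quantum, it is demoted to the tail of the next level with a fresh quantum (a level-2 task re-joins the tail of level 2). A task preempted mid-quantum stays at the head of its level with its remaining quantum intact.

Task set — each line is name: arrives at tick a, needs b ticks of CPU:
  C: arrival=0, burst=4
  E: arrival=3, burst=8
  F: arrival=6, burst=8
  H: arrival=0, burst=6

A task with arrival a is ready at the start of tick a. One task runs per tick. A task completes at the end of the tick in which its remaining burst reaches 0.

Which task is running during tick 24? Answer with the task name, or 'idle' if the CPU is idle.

t=0: L0/L1/L2 = CH/-/- → run C
t=1: L0/L1/L2 = CH/-/- → run C
t=2: L0/L1/L2 = H/C/- → run H
t=3: L0/L1/L2 = HE/C/- → run H
t=4: L0/L1/L2 = E/CH/- → run E
t=5: L0/L1/L2 = E/CH/- → run E
t=6: L0/L1/L2 = F/CHE/- → run F
t=7: L0/L1/L2 = F/CHE/- → run F
t=8: L0/L1/L2 = -/CHEF/- → run C
t=9: L0/L1/L2 = -/CHEF/- → run C
t=10: L0/L1/L2 = -/HEF/- → run H
t=11: L0/L1/L2 = -/HEF/- → run H
t=12: L0/L1/L2 = -/HEF/- → run H
t=13: L0/L1/L2 = -/HEF/- → run H
t=14: L0/L1/L2 = -/EF/- → run E
t=15: L0/L1/L2 = -/EF/- → run E
t=16: L0/L1/L2 = -/EF/- → run E
t=17: L0/L1/L2 = -/EF/- → run E
t=18: L0/L1/L2 = -/F/E → run F
t=19: L0/L1/L2 = -/F/E → run F
t=20: L0/L1/L2 = -/F/E → run F
t=21: L0/L1/L2 = -/F/E → run F
t=22: L0/L1/L2 = -/-/EF → run E
t=23: L0/L1/L2 = -/-/EF → run E
t=24: L0/L1/L2 = -/-/F → run F
t=25: L0/L1/L2 = -/-/F → run F
t=26: (idle)
t=27: (idle)
t=28: (idle)
t=29: (idle)
t=30: (idle)
t=31: (idle)

running at tick 24 = F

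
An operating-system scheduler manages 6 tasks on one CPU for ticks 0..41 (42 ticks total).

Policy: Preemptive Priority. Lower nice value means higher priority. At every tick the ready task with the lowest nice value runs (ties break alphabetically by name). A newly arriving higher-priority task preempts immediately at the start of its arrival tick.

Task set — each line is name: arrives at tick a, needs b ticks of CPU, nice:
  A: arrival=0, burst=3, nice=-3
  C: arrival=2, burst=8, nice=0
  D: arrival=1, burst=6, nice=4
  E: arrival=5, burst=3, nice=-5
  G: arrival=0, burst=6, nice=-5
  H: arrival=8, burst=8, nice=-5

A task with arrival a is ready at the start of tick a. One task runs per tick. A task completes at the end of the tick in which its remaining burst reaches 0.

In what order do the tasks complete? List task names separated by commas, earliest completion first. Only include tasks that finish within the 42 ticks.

completion order = E, G, H, A, C, D

t=0: ready={A,G} → run G
t=1: ready={A,D,G} → run G
t=2: ready={A,C,D,G} → run G
t=3: ready={A,C,D,G} → run G
t=4: ready={A,C,D,G} → run G
t=5: ready={A,C,D,E,G} → run E
t=6: ready={A,C,D,E,G} → run E
t=7: ready={A,C,D,E,G} → run E
t=8: ready={A,C,D,G,H} → run G
t=9: ready={A,C,D,H} → run H
t=10: ready={A,C,D,H} → run H
t=11: ready={A,C,D,H} → run H
t=12: ready={A,C,D,H} → run H
t=13: ready={A,C,D,H} → run H
t=14: ready={A,C,D,H} → run H
t=15: ready={A,C,D,H} → run H
t=16: ready={A,C,D,H} → run H
t=17: ready={A,C,D} → run A
t=18: ready={A,C,D} → run A
t=19: ready={A,C,D} → run A
t=20: ready={C,D} → run C
t=21: ready={C,D} → run C
t=22: ready={C,D} → run C
t=23: ready={C,D} → run C
t=24: ready={C,D} → run C
t=25: ready={C,D} → run C
t=26: ready={C,D} → run C
t=27: ready={C,D} → run C
t=28: ready={D} → run D
t=29: ready={D} → run D
t=30: ready={D} → run D
t=31: ready={D} → run D
t=32: ready={D} → run D
t=33: ready={D} → run D
t=34: (idle)
t=35: (idle)
t=36: (idle)
t=37: (idle)
t=38: (idle)
t=39: (idle)
t=40: (idle)
t=41: (idle)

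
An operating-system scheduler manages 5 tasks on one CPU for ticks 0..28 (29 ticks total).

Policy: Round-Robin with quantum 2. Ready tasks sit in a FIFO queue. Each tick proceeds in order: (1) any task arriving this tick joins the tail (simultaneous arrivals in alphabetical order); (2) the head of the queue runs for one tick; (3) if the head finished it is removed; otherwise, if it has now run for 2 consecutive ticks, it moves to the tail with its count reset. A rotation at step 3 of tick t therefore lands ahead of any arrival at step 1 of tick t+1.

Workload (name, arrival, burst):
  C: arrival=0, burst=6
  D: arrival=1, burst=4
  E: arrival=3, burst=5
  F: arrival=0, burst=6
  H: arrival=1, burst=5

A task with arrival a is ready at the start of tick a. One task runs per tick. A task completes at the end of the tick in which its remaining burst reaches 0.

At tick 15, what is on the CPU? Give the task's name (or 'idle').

running at tick 15 = D

t=0: queue=[C,F] q_used=0 → run C
t=1: queue=[C,F,D,H] q_used=1 → run C
t=2: queue=[F,D,H,C] q_used=0 → run F
t=3: queue=[F,D,H,C,E] q_used=1 → run F
t=4: queue=[D,H,C,E,F] q_used=0 → run D
t=5: queue=[D,H,C,E,F] q_used=1 → run D
t=6: queue=[H,C,E,F,D] q_used=0 → run H
t=7: queue=[H,C,E,F,D] q_used=1 → run H
t=8: queue=[C,E,F,D,H] q_used=0 → run C
t=9: queue=[C,E,F,D,H] q_used=1 → run C
t=10: queue=[E,F,D,H,C] q_used=0 → run E
t=11: queue=[E,F,D,H,C] q_used=1 → run E
t=12: queue=[F,D,H,C,E] q_used=0 → run F
t=13: queue=[F,D,H,C,E] q_used=1 → run F
t=14: queue=[D,H,C,E,F] q_used=0 → run D
t=15: queue=[D,H,C,E,F] q_used=1 → run D
t=16: queue=[H,C,E,F] q_used=0 → run H
t=17: queue=[H,C,E,F] q_used=1 → run H
t=18: queue=[C,E,F,H] q_used=0 → run C
t=19: queue=[C,E,F,H] q_used=1 → run C
t=20: queue=[E,F,H] q_used=0 → run E
t=21: queue=[E,F,H] q_used=1 → run E
t=22: queue=[F,H,E] q_used=0 → run F
t=23: queue=[F,H,E] q_used=1 → run F
t=24: queue=[H,E] q_used=0 → run H
t=25: queue=[E] q_used=0 → run E
t=26: (idle)
t=27: (idle)
t=28: (idle)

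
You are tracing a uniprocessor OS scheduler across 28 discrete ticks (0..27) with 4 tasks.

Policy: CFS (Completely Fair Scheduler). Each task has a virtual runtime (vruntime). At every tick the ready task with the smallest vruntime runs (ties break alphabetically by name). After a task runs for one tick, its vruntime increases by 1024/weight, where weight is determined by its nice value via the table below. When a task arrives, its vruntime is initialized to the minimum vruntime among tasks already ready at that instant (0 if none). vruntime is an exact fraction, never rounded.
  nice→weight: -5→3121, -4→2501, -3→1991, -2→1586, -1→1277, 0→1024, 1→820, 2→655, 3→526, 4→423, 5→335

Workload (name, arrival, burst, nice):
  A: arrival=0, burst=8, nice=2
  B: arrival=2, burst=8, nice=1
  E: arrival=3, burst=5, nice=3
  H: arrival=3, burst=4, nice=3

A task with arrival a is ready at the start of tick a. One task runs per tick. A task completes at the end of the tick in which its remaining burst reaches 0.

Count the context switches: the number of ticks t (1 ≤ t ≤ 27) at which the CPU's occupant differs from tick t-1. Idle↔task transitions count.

context switches = 23

t=0: vr[A=0] → run A
t=1: vr[A=1024/655] → run A
t=2: vr[A=2048/655 B=2048/655] → run A
t=3: vr[A=3072/655 B=2048/655 E=2048/655 H=2048/655] → run B
t=4: vr[A=3072/655 B=117504/26855 E=2048/655 H=2048/655] → run E
t=5: vr[A=3072/655 B=117504/26855 E=873984/172265 H=2048/655] → run H
t=6: vr[A=3072/655 B=117504/26855 E=873984/172265 H=873984/172265] → run B
t=7: vr[A=3072/655 B=30208/5371 E=873984/172265 H=873984/172265] → run A
t=8: vr[A=4096/655 B=30208/5371 E=873984/172265 H=873984/172265] → run E
t=9: vr[A=4096/655 B=30208/5371 E=1209344/172265 H=873984/172265] → run H
t=10: vr[A=4096/655 B=30208/5371 E=1209344/172265 H=1209344/172265] → run B
t=11: vr[A=4096/655 B=184576/26855 E=1209344/172265 H=1209344/172265] → run A
t=12: vr[A=1024/131 B=184576/26855 E=1209344/172265 H=1209344/172265] → run B
t=13: vr[A=1024/131 B=218112/26855 E=1209344/172265 H=1209344/172265] → run E
t=14: vr[A=1024/131 B=218112/26855 E=1544704/172265 H=1209344/172265] → run H
t=15: vr[A=1024/131 B=218112/26855 E=1544704/172265 H=1544704/172265] → run A
t=16: vr[A=6144/655 B=218112/26855 E=1544704/172265 H=1544704/172265] → run B
t=17: vr[A=6144/655 B=251648/26855 E=1544704/172265 H=1544704/172265] → run E
t=18: vr[A=6144/655 B=251648/26855 E=1880064/172265 H=1544704/172265] → run H
t=19: vr[A=6144/655 B=251648/26855 E=1880064/172265] → run B
t=20: vr[A=6144/655 B=285184/26855 E=1880064/172265] → run A
t=21: vr[A=7168/655 B=285184/26855 E=1880064/172265] → run B
t=22: vr[A=7168/655 B=63744/5371 E=1880064/172265] → run E
t=23: vr[A=7168/655 B=63744/5371] → run A
t=24: vr[B=63744/5371] → run B
t=25: (idle)
t=26: (idle)
t=27: (idle)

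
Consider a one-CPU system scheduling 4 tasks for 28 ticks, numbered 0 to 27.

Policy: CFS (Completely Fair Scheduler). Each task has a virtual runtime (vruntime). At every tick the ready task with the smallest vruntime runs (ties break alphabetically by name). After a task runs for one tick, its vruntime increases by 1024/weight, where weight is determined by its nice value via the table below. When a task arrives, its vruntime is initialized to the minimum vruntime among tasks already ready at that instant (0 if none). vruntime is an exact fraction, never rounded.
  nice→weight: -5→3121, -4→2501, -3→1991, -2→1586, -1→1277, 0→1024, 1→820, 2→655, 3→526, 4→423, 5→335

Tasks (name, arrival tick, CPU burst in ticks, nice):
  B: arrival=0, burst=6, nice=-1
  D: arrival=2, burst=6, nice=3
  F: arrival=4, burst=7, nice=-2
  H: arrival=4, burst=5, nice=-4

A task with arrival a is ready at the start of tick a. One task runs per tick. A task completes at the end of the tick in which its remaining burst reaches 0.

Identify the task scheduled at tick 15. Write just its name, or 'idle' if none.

running at tick 15 = H

t=0: vr[B=0] → run B
t=1: vr[B=1024/1277] → run B
t=2: vr[B=2048/1277 D=2048/1277] → run B
t=3: vr[B=3072/1277 D=2048/1277] → run D
t=4: vr[B=3072/1277 D=1192448/335851 F=3072/1277 H=3072/1277] → run B
t=5: vr[B=4096/1277 D=1192448/335851 F=3072/1277 H=3072/1277] → run F
t=6: vr[B=4096/1277 D=1192448/335851 F=3089920/1012661 H=3072/1277] → run H
t=7: vr[B=4096/1277 D=1192448/335851 F=3089920/1012661 H=8990720/3193777] → run H
t=8: vr[B=4096/1277 D=1192448/335851 F=3089920/1012661 H=10298368/3193777] → run F
t=9: vr[B=4096/1277 D=1192448/335851 F=3743744/1012661 H=10298368/3193777] → run B
t=10: vr[B=5120/1277 D=1192448/335851 F=3743744/1012661 H=10298368/3193777] → run H
t=11: vr[B=5120/1277 D=1192448/335851 F=3743744/1012661 H=11606016/3193777] → run D
t=12: vr[B=5120/1277 D=1846272/335851 F=3743744/1012661 H=11606016/3193777] → run H
t=13: vr[B=5120/1277 D=1846272/335851 F=3743744/1012661 H=12913664/3193777] → run F
t=14: vr[B=5120/1277 D=1846272/335851 F=4397568/1012661 H=12913664/3193777] → run B
t=15: vr[D=1846272/335851 F=4397568/1012661 H=12913664/3193777] → run H
t=16: vr[D=1846272/335851 F=4397568/1012661] → run F
t=17: vr[D=1846272/335851 F=5051392/1012661] → run F
t=18: vr[D=1846272/335851 F=5705216/1012661] → run D
t=19: vr[D=2500096/335851 F=5705216/1012661] → run F
t=20: vr[D=2500096/335851 F=6359040/1012661] → run F
t=21: vr[D=2500096/335851] → run D
t=22: vr[D=3153920/335851] → run D
t=23: vr[D=3807744/335851] → run D
t=24: (idle)
t=25: (idle)
t=26: (idle)
t=27: (idle)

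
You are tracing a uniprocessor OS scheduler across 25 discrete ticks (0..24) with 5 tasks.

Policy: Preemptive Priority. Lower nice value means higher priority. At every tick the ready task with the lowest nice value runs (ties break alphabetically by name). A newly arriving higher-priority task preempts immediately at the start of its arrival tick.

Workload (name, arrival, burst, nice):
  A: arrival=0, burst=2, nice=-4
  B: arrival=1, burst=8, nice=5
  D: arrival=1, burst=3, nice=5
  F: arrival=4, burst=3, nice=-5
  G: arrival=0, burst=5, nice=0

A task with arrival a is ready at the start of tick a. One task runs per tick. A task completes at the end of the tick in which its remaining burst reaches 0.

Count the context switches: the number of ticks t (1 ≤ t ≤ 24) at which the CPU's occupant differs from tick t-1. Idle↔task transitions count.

context switches = 6

t=0: ready={A,G} → run A
t=1: ready={A,B,D,G} → run A
t=2: ready={B,D,G} → run G
t=3: ready={B,D,G} → run G
t=4: ready={B,D,F,G} → run F
t=5: ready={B,D,F,G} → run F
t=6: ready={B,D,F,G} → run F
t=7: ready={B,D,G} → run G
t=8: ready={B,D,G} → run G
t=9: ready={B,D,G} → run G
t=10: ready={B,D} → run B
t=11: ready={B,D} → run B
t=12: ready={B,D} → run B
t=13: ready={B,D} → run B
t=14: ready={B,D} → run B
t=15: ready={B,D} → run B
t=16: ready={B,D} → run B
t=17: ready={B,D} → run B
t=18: ready={D} → run D
t=19: ready={D} → run D
t=20: ready={D} → run D
t=21: (idle)
t=22: (idle)
t=23: (idle)
t=24: (idle)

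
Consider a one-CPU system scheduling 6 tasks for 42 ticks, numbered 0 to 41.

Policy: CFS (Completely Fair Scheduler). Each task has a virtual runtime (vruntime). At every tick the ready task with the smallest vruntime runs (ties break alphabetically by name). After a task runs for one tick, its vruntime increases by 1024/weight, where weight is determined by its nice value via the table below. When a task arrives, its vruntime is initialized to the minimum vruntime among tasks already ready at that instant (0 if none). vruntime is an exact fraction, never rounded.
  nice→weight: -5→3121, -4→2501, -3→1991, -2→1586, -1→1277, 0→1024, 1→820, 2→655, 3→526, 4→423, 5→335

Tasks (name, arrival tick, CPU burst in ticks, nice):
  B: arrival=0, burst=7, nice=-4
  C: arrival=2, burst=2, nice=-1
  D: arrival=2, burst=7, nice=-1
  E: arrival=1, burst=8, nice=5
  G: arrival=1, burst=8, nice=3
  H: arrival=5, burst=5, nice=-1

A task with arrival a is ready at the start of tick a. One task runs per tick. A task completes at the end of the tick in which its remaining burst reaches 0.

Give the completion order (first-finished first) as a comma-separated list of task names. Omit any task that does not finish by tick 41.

completion order = C, B, H, D, G, E

t=0: vr[B=0] → run B
t=1: vr[B=1024/2501 E=1024/2501 G=1024/2501] → run B
t=2: vr[B=2048/2501 C=1024/2501 D=1024/2501 E=1024/2501 G=1024/2501] → run C
t=3: vr[B=2048/2501 C=3868672/3193777 D=1024/2501 E=1024/2501 G=1024/2501] → run D
t=4: vr[B=2048/2501 C=3868672/3193777 D=3868672/3193777 E=1024/2501 G=1024/2501] → run E
t=5: vr[B=2048/2501 C=3868672/3193777 D=3868672/3193777 E=2904064/837835 G=1024/2501 H=1024/2501] → run G
t=6: vr[B=2048/2501 C=3868672/3193777 D=3868672/3193777 E=2904064/837835 G=1549824/657763 H=1024/2501] → run H
t=7: vr[B=2048/2501 C=3868672/3193777 D=3868672/3193777 E=2904064/837835 G=1549824/657763 H=3868672/3193777] → run B
t=8: vr[B=3072/2501 C=3868672/3193777 D=3868672/3193777 E=2904064/837835 G=1549824/657763 H=3868672/3193777] → run C
t=9: vr[B=3072/2501 D=3868672/3193777 E=2904064/837835 G=1549824/657763 H=3868672/3193777] → run D
t=10: vr[B=3072/2501 D=6429696/3193777 E=2904064/837835 G=1549824/657763 H=3868672/3193777] → run H
t=11: vr[B=3072/2501 D=6429696/3193777 E=2904064/837835 G=1549824/657763 H=6429696/3193777] → run B
t=12: vr[B=4096/2501 D=6429696/3193777 E=2904064/837835 G=1549824/657763 H=6429696/3193777] → run B
t=13: vr[B=5120/2501 D=6429696/3193777 E=2904064/837835 G=1549824/657763 H=6429696/3193777] → run D
t=14: vr[B=5120/2501 D=8990720/3193777 E=2904064/837835 G=1549824/657763 H=6429696/3193777] → run H
t=15: vr[B=5120/2501 D=8990720/3193777 E=2904064/837835 G=1549824/657763 H=8990720/3193777] → run B
t=16: vr[B=6144/2501 D=8990720/3193777 E=2904064/837835 G=1549824/657763 H=8990720/3193777] → run G
t=17: vr[B=6144/2501 D=8990720/3193777 E=2904064/837835 G=2830336/657763 H=8990720/3193777] → run B
t=18: vr[D=8990720/3193777 E=2904064/837835 G=2830336/657763 H=8990720/3193777] → run D
t=19: vr[D=11551744/3193777 E=2904064/837835 G=2830336/657763 H=8990720/3193777] → run H
t=20: vr[D=11551744/3193777 E=2904064/837835 G=2830336/657763 H=11551744/3193777] → run E
t=21: vr[D=11551744/3193777 E=5465088/837835 G=2830336/657763 H=11551744/3193777] → run D
t=22: vr[D=14112768/3193777 E=5465088/837835 G=2830336/657763 H=11551744/3193777] → run H
t=23: vr[D=14112768/3193777 E=5465088/837835 G=2830336/657763] → run G
t=24: vr[D=14112768/3193777 E=5465088/837835 G=4110848/657763] → run D
t=25: vr[D=16673792/3193777 E=5465088/837835 G=4110848/657763] → run D
t=26: vr[E=5465088/837835 G=4110848/657763] → run G
t=27: vr[E=5465088/837835 G=5391360/657763] → run E
t=28: vr[E=8026112/837835 G=5391360/657763] → run G
t=29: vr[E=8026112/837835 G=6671872/657763] → run E
t=30: vr[E=10587136/837835 G=6671872/657763] → run G
t=31: vr[E=10587136/837835 G=7952384/657763] → run G
t=32: vr[E=10587136/837835 G=9232896/657763] → run E
t=33: vr[E=2629632/167567 G=9232896/657763] → run G
t=34: vr[E=2629632/167567] → run E
t=35: vr[E=15709184/837835] → run E
t=36: vr[E=18270208/837835] → run E
t=37: (idle)
t=38: (idle)
t=39: (idle)
t=40: (idle)
t=41: (idle)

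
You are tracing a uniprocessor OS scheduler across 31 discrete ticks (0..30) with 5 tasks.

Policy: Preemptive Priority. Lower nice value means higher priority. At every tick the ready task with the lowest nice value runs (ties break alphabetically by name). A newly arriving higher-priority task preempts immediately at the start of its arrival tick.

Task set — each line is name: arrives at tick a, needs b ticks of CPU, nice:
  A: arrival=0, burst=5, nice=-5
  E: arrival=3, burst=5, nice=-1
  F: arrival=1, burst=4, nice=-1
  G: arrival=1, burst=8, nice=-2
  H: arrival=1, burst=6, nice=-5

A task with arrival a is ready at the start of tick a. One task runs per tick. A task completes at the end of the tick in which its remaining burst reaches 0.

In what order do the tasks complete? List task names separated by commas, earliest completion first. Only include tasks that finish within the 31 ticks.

t=0: ready={A} → run A
t=1: ready={A,F,G,H} → run A
t=2: ready={A,F,G,H} → run A
t=3: ready={A,E,F,G,H} → run A
t=4: ready={A,E,F,G,H} → run A
t=5: ready={E,F,G,H} → run H
t=6: ready={E,F,G,H} → run H
t=7: ready={E,F,G,H} → run H
t=8: ready={E,F,G,H} → run H
t=9: ready={E,F,G,H} → run H
t=10: ready={E,F,G,H} → run H
t=11: ready={E,F,G} → run G
t=12: ready={E,F,G} → run G
t=13: ready={E,F,G} → run G
t=14: ready={E,F,G} → run G
t=15: ready={E,F,G} → run G
t=16: ready={E,F,G} → run G
t=17: ready={E,F,G} → run G
t=18: ready={E,F,G} → run G
t=19: ready={E,F} → run E
t=20: ready={E,F} → run E
t=21: ready={E,F} → run E
t=22: ready={E,F} → run E
t=23: ready={E,F} → run E
t=24: ready={F} → run F
t=25: ready={F} → run F
t=26: ready={F} → run F
t=27: ready={F} → run F
t=28: (idle)
t=29: (idle)
t=30: (idle)

completion order = A, H, G, E, F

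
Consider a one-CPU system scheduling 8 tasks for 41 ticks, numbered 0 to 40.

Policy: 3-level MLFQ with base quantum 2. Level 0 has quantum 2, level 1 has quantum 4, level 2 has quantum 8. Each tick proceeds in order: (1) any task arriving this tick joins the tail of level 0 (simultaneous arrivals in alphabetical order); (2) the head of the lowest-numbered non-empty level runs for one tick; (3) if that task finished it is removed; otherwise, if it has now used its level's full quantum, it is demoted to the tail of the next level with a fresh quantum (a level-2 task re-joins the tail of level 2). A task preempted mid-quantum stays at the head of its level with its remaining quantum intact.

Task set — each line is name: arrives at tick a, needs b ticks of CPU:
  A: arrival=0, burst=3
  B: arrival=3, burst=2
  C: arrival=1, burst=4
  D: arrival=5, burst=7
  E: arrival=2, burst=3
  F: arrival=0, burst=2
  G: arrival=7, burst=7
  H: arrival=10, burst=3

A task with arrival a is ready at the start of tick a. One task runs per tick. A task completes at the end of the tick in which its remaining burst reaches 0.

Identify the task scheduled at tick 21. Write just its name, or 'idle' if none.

t=0: L0/L1/L2 = AF/-/- → run A
t=1: L0/L1/L2 = AFC/-/- → run A
t=2: L0/L1/L2 = FCE/A/- → run F
t=3: L0/L1/L2 = FCEB/A/- → run F
t=4: L0/L1/L2 = CEB/A/- → run C
t=5: L0/L1/L2 = CEBD/A/- → run C
t=6: L0/L1/L2 = EBD/AC/- → run E
t=7: L0/L1/L2 = EBDG/AC/- → run E
t=8: L0/L1/L2 = BDG/ACE/- → run B
t=9: L0/L1/L2 = BDG/ACE/- → run B
t=10: L0/L1/L2 = DGH/ACE/- → run D
t=11: L0/L1/L2 = DGH/ACE/- → run D
t=12: L0/L1/L2 = GH/ACED/- → run G
t=13: L0/L1/L2 = GH/ACED/- → run G
t=14: L0/L1/L2 = H/ACEDG/- → run H
t=15: L0/L1/L2 = H/ACEDG/- → run H
t=16: L0/L1/L2 = -/ACEDGH/- → run A
t=17: L0/L1/L2 = -/CEDGH/- → run C
t=18: L0/L1/L2 = -/CEDGH/- → run C
t=19: L0/L1/L2 = -/EDGH/- → run E
t=20: L0/L1/L2 = -/DGH/- → run D
t=21: L0/L1/L2 = -/DGH/- → run D
t=22: L0/L1/L2 = -/DGH/- → run D
t=23: L0/L1/L2 = -/DGH/- → run D
t=24: L0/L1/L2 = -/GH/D → run G
t=25: L0/L1/L2 = -/GH/D → run G
t=26: L0/L1/L2 = -/GH/D → run G
t=27: L0/L1/L2 = -/GH/D → run G
t=28: L0/L1/L2 = -/H/DG → run H
t=29: L0/L1/L2 = -/-/DG → run D
t=30: L0/L1/L2 = -/-/G → run G
t=31: (idle)
t=32: (idle)
t=33: (idle)
t=34: (idle)
t=35: (idle)
t=36: (idle)
t=37: (idle)
t=38: (idle)
t=39: (idle)
t=40: (idle)

running at tick 21 = D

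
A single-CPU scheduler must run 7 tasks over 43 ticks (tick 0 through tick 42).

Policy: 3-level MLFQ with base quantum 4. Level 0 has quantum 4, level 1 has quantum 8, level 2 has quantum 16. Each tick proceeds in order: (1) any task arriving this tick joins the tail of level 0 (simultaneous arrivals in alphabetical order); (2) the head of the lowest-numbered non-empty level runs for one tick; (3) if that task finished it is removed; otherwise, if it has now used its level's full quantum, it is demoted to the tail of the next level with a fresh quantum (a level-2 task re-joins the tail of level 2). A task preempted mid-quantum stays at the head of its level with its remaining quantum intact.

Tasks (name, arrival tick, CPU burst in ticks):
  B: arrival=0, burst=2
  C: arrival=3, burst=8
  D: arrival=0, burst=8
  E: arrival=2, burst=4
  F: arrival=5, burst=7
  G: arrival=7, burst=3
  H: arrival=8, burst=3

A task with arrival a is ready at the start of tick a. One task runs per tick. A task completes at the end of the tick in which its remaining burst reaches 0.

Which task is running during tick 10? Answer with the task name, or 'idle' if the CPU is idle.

t=0: L0/L1/L2 = BD/-/- → run B
t=1: L0/L1/L2 = BD/-/- → run B
t=2: L0/L1/L2 = DE/-/- → run D
t=3: L0/L1/L2 = DEC/-/- → run D
t=4: L0/L1/L2 = DEC/-/- → run D
t=5: L0/L1/L2 = DECF/-/- → run D
t=6: L0/L1/L2 = ECF/D/- → run E
t=7: L0/L1/L2 = ECFG/D/- → run E
t=8: L0/L1/L2 = ECFGH/D/- → run E
t=9: L0/L1/L2 = ECFGH/D/- → run E
t=10: L0/L1/L2 = CFGH/D/- → run C
t=11: L0/L1/L2 = CFGH/D/- → run C
t=12: L0/L1/L2 = CFGH/D/- → run C
t=13: L0/L1/L2 = CFGH/D/- → run C
t=14: L0/L1/L2 = FGH/DC/- → run F
t=15: L0/L1/L2 = FGH/DC/- → run F
t=16: L0/L1/L2 = FGH/DC/- → run F
t=17: L0/L1/L2 = FGH/DC/- → run F
t=18: L0/L1/L2 = GH/DCF/- → run G
t=19: L0/L1/L2 = GH/DCF/- → run G
t=20: L0/L1/L2 = GH/DCF/- → run G
t=21: L0/L1/L2 = H/DCF/- → run H
t=22: L0/L1/L2 = H/DCF/- → run H
t=23: L0/L1/L2 = H/DCF/- → run H
t=24: L0/L1/L2 = -/DCF/- → run D
t=25: L0/L1/L2 = -/DCF/- → run D
t=26: L0/L1/L2 = -/DCF/- → run D
t=27: L0/L1/L2 = -/DCF/- → run D
t=28: L0/L1/L2 = -/CF/- → run C
t=29: L0/L1/L2 = -/CF/- → run C
t=30: L0/L1/L2 = -/CF/- → run C
t=31: L0/L1/L2 = -/CF/- → run C
t=32: L0/L1/L2 = -/F/- → run F
t=33: L0/L1/L2 = -/F/- → run F
t=34: L0/L1/L2 = -/F/- → run F
t=35: (idle)
t=36: (idle)
t=37: (idle)
t=38: (idle)
t=39: (idle)
t=40: (idle)
t=41: (idle)
t=42: (idle)

running at tick 10 = C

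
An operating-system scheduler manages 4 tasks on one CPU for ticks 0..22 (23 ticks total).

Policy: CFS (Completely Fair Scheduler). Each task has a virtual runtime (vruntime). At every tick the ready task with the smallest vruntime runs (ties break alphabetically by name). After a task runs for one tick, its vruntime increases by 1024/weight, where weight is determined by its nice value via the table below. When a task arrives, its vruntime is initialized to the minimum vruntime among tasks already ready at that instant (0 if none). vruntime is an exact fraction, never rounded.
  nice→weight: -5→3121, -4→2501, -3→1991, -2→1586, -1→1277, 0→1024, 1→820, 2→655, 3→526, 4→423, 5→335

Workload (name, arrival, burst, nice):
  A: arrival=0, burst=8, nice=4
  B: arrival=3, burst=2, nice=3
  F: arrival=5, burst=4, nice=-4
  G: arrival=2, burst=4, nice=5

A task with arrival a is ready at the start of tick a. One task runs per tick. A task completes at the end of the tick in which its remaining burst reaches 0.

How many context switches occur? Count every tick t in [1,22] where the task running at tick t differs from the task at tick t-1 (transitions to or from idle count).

context switches = 14

t=0: vr[A=0] → run A
t=1: vr[A=1024/423] → run A
t=2: vr[A=2048/423 G=2048/423] → run A
t=3: vr[A=1024/141 B=2048/423 G=2048/423] → run B
t=4: vr[A=1024/141 B=755200/111249 G=2048/423] → run G
t=5: vr[A=1024/141 B=755200/111249 F=755200/111249 G=1119232/141705] → run B
t=6: vr[A=1024/141 F=755200/111249 G=1119232/141705] → run F
t=7: vr[A=1024/141 F=2002674176/278233749 G=1119232/141705] → run F
t=8: vr[A=1024/141 F=2116593152/278233749 G=1119232/141705] → run A
t=9: vr[A=4096/423 F=2116593152/278233749 G=1119232/141705] → run F
t=10: vr[A=4096/423 F=2230512128/278233749 G=1119232/141705] → run G
t=11: vr[A=4096/423 F=2230512128/278233749 G=1552384/141705] → run F
t=12: vr[A=4096/423 G=1552384/141705] → run A
t=13: vr[A=5120/423 G=1552384/141705] → run G
t=14: vr[A=5120/423 G=1985536/141705] → run A
t=15: vr[A=2048/141 G=1985536/141705] → run G
t=16: vr[A=2048/141] → run A
t=17: vr[A=7168/423] → run A
t=18: (idle)
t=19: (idle)
t=20: (idle)
t=21: (idle)
t=22: (idle)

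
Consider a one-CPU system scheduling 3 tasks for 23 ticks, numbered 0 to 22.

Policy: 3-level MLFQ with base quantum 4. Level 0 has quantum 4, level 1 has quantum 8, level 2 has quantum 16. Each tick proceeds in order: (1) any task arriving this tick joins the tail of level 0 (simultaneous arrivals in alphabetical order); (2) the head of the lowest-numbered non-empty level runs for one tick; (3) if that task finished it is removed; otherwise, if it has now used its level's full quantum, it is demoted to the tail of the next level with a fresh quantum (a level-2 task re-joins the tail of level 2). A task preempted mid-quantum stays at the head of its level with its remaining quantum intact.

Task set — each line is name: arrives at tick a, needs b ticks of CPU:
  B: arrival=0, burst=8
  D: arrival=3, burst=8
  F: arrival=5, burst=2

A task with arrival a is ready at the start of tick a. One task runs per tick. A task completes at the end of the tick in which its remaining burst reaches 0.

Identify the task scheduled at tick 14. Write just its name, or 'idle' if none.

running at tick 14 = D

t=0: L0/L1/L2 = B/-/- → run B
t=1: L0/L1/L2 = B/-/- → run B
t=2: L0/L1/L2 = B/-/- → run B
t=3: L0/L1/L2 = BD/-/- → run B
t=4: L0/L1/L2 = D/B/- → run D
t=5: L0/L1/L2 = DF/B/- → run D
t=6: L0/L1/L2 = DF/B/- → run D
t=7: L0/L1/L2 = DF/B/- → run D
t=8: L0/L1/L2 = F/BD/- → run F
t=9: L0/L1/L2 = F/BD/- → run F
t=10: L0/L1/L2 = -/BD/- → run B
t=11: L0/L1/L2 = -/BD/- → run B
t=12: L0/L1/L2 = -/BD/- → run B
t=13: L0/L1/L2 = -/BD/- → run B
t=14: L0/L1/L2 = -/D/- → run D
t=15: L0/L1/L2 = -/D/- → run D
t=16: L0/L1/L2 = -/D/- → run D
t=17: L0/L1/L2 = -/D/- → run D
t=18: (idle)
t=19: (idle)
t=20: (idle)
t=21: (idle)
t=22: (idle)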